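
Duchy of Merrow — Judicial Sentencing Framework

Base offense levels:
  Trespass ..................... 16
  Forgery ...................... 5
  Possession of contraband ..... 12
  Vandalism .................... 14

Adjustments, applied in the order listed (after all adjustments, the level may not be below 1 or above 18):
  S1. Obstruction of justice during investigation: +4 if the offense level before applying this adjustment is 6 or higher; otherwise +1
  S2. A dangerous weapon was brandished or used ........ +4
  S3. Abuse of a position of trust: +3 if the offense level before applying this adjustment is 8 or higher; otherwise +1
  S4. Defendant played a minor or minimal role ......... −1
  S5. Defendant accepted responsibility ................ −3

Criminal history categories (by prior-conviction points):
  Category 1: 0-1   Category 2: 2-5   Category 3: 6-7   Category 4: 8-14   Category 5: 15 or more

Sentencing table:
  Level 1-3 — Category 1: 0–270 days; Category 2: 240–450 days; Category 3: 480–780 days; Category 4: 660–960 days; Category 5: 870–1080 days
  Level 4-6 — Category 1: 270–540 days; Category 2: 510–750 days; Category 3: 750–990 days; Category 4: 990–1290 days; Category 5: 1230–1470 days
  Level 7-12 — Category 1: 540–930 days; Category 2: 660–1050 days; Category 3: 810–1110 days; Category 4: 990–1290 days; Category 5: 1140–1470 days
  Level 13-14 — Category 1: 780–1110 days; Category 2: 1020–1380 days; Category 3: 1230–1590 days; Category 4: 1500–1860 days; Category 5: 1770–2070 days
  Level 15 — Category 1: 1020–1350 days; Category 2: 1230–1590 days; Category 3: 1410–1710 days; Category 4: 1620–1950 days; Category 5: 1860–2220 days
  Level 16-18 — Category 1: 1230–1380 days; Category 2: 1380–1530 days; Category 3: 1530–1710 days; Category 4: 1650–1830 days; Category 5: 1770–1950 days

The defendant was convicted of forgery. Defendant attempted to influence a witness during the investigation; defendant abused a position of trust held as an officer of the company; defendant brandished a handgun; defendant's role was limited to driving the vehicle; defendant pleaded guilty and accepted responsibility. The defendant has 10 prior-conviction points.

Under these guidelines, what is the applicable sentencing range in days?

990-1290 days

Base offense level for forgery: 5.
S1 applies (level before this adjustment is 5 < 6, so +1): 5 + 1 = 6.
S2 applies: 6 + 4 = 10.
S3 applies (level before this adjustment is 10 ≥ 8, so +3): 10 + 3 = 13.
S4 applies: 13 − 1 = 12.
S5 applies: 12 − 3 = 9.
Final offense level: 9.
Criminal history: 10 prior points → Category 4 (8-14).
Level 9 falls in the 7-12 band.
Grid: Level 7-12 × Category 4 = 990-1290 days.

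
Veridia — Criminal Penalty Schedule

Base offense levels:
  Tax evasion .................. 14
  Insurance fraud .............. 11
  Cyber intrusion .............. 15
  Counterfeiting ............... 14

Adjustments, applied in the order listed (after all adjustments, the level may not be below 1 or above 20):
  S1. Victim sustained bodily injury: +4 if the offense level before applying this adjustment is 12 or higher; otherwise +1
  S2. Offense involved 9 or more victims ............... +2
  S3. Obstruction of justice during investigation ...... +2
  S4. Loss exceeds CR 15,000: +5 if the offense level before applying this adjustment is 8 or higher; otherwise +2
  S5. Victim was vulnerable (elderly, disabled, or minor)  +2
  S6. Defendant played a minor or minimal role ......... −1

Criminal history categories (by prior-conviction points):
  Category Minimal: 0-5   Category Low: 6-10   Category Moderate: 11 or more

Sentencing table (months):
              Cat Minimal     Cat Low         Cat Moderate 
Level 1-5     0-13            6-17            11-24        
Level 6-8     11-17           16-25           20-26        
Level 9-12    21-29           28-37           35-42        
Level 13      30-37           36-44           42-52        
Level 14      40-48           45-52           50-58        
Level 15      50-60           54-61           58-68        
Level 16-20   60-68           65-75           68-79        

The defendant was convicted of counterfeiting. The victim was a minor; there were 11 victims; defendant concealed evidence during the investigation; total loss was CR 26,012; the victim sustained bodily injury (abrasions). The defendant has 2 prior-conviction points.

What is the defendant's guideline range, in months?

Base offense level for counterfeiting: 14.
S1 applies (level before this adjustment is 14 ≥ 12, so +4): 14 + 4 = 18.
S2 applies: 18 + 2 = 20.
S3 applies: 20 + 2 = 22.
S4 applies (level before this adjustment is 22 ≥ 8, so +5): 22 + 5 = 27.
S5 applies: 27 + 2 = 29.
S6 does not apply.
Level 29 exceeds the maximum of 20; capped at 20.
Final offense level: 20.
Criminal history: 2 prior points → Category Minimal (0-5).
Level 20 falls in the 16-20 band.
Grid: Level 16-20 × Category Minimal = 60-68 months.

60-68 months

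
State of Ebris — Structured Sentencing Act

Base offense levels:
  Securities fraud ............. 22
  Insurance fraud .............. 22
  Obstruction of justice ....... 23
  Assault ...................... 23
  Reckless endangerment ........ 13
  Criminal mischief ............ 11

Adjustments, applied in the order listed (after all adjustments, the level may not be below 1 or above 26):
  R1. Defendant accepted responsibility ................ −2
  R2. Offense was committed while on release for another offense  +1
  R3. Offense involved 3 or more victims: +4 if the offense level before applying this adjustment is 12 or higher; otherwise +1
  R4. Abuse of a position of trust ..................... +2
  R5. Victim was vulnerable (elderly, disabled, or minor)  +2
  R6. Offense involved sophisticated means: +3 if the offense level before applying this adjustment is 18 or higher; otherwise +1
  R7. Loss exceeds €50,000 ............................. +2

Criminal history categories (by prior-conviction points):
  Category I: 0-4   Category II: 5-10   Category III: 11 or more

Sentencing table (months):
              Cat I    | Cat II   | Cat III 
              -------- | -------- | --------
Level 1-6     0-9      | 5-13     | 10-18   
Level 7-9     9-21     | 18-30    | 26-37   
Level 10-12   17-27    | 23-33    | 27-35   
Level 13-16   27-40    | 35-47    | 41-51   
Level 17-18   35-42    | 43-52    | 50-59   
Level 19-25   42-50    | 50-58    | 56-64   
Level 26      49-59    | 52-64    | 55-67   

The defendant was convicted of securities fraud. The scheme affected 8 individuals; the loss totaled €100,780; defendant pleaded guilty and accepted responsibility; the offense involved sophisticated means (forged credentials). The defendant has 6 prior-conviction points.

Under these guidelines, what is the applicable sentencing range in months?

52-64 months

Base offense level for securities fraud: 22.
R1 applies: 22 − 2 = 20.
R2 does not apply.
R3 applies (level before this adjustment is 20 ≥ 12, so +4): 20 + 4 = 24.
R5 does not apply.
R6 applies (level before this adjustment is 24 ≥ 18, so +3): 24 + 3 = 27.
R7 applies: 27 + 2 = 29.
Level 29 exceeds the maximum of 26; capped at 26.
Final offense level: 26.
Criminal history: 6 prior points → Category II (5-10).
Level 26 falls in the 26 band.
Grid: Level 26 × Category II = 52-64 months.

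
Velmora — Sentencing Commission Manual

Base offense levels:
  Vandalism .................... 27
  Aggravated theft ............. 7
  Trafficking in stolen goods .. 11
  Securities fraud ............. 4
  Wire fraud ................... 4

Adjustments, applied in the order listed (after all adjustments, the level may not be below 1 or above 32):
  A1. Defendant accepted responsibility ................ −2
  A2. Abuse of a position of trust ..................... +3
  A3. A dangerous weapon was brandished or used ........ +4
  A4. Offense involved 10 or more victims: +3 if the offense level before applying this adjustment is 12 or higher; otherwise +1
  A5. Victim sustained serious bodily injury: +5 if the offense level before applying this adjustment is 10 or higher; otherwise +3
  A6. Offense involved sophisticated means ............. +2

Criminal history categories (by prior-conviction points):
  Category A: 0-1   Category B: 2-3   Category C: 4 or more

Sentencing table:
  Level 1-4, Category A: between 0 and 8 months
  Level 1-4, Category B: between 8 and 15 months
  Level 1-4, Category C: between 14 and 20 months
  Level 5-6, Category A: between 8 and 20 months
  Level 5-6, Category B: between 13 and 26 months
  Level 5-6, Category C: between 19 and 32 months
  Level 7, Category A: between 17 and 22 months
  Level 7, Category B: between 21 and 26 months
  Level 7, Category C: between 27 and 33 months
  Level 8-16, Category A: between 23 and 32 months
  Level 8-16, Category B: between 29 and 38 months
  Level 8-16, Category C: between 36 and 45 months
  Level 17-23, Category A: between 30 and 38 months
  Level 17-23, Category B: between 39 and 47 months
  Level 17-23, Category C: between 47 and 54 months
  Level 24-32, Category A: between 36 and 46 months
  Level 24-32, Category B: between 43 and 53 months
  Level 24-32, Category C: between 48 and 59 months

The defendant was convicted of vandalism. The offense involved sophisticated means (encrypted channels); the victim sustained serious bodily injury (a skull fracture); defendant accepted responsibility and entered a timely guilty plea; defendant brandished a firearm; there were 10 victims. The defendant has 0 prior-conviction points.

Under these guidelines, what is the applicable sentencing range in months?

Base offense level for vandalism: 27.
A1 applies: 27 − 2 = 25.
A2 does not apply.
A3 applies: 25 + 4 = 29.
A4 applies (level before this adjustment is 29 ≥ 12, so +3): 29 + 3 = 32.
A5 applies (level before this adjustment is 32 ≥ 10, so +5): 32 + 5 = 37.
A6 applies: 37 + 2 = 39.
Level 39 exceeds the maximum of 32; capped at 32.
Final offense level: 32.
Criminal history: 0 prior points → Category A (0-1).
Level 32 falls in the 24-32 band.
Grid: Level 24-32 × Category A = 36-46 months.

36-46 months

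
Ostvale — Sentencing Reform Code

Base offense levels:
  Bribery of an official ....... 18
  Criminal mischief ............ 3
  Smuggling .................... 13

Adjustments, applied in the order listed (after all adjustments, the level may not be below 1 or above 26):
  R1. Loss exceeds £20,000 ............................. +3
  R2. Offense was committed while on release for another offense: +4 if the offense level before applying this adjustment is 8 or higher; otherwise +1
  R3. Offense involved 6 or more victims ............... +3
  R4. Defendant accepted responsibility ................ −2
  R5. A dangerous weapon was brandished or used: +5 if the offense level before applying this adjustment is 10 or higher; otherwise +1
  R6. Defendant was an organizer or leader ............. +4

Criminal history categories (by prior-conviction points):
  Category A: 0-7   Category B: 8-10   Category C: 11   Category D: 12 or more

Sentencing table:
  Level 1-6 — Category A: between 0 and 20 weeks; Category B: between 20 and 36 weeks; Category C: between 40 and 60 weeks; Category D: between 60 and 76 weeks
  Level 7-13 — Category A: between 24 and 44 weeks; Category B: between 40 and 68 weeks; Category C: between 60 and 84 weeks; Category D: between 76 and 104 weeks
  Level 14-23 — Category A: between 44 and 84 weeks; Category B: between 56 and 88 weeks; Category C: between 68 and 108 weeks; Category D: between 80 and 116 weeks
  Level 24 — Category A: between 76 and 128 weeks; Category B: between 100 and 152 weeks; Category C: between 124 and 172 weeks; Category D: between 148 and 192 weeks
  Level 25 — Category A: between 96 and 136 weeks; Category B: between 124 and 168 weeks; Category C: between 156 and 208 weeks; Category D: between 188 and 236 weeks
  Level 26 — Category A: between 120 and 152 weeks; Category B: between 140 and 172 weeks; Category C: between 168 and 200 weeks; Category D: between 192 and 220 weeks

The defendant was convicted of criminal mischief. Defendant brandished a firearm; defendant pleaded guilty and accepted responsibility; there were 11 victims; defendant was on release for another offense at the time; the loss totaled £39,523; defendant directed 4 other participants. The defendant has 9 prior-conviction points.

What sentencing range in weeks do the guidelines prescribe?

40-68 weeks

Base offense level for criminal mischief: 3.
R1 applies: 3 + 3 = 6.
R2 applies (level before this adjustment is 6 < 8, so +1): 6 + 1 = 7.
R3 applies: 7 + 3 = 10.
R4 applies: 10 − 2 = 8.
R5 applies (level before this adjustment is 8 < 10, so +1): 8 + 1 = 9.
R6 applies: 9 + 4 = 13.
Final offense level: 13.
Criminal history: 9 prior points → Category B (8-10).
Level 13 falls in the 7-13 band.
Grid: Level 7-13 × Category B = 40-68 weeks.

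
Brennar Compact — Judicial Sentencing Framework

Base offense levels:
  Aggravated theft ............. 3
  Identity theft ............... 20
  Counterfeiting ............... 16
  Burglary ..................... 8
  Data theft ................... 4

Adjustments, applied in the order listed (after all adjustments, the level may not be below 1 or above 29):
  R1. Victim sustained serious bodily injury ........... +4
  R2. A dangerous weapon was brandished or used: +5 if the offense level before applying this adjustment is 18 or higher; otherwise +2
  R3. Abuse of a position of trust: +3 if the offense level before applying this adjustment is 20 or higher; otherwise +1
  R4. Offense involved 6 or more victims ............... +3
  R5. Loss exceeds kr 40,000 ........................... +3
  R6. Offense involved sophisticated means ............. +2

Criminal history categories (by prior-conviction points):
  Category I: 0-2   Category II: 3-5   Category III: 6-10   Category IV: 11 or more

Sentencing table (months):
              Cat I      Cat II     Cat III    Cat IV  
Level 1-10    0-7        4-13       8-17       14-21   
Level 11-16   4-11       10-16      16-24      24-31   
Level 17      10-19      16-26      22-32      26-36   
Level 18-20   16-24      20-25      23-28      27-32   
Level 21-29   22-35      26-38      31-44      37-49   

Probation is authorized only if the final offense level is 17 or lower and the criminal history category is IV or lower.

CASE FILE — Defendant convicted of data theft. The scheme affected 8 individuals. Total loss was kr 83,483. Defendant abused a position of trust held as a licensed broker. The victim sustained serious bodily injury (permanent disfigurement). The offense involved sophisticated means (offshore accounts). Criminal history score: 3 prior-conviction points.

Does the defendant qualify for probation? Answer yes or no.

Base offense level for data theft: 4.
R1 applies: 4 + 4 = 8.
R3 applies (level before this adjustment is 8 < 20, so +1): 8 + 1 = 9.
R4 applies: 9 + 3 = 12.
R5 applies: 12 + 3 = 15.
R6 applies: 15 + 2 = 17.
Final offense level: 17.
Criminal history: 3 prior points → Category II (3-5).
Level 17 falls in the 17 band.
Grid: Level 17 × Category II = 16-26 months.
Probation check: level 17 ≤ 17 and category II ≤ IV → eligible.

Yes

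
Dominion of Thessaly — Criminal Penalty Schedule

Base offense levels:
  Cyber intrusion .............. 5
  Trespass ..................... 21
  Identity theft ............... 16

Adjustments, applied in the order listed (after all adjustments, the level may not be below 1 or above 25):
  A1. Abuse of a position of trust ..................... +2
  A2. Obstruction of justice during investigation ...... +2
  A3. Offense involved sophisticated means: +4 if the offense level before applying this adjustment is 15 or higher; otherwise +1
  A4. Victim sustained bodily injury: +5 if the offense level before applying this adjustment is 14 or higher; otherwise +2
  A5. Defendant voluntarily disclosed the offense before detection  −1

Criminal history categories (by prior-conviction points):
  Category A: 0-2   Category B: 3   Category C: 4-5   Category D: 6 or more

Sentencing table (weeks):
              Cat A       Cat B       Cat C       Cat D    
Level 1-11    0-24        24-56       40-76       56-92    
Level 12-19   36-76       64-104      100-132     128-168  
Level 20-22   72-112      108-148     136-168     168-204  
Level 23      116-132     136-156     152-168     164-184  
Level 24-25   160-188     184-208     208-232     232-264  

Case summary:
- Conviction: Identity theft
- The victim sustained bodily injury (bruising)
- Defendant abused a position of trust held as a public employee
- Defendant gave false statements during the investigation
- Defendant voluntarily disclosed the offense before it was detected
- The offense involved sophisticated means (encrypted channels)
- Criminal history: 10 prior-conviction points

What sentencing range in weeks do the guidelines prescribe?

Base offense level for identity theft: 16.
A1 applies: 16 + 2 = 18.
A2 applies: 18 + 2 = 20.
A3 applies (level before this adjustment is 20 ≥ 15, so +4): 20 + 4 = 24.
A4 applies (level before this adjustment is 24 ≥ 14, so +5): 24 + 5 = 29.
A5 applies: 29 − 1 = 28.
Level 28 exceeds the maximum of 25; capped at 25.
Final offense level: 25.
Criminal history: 10 prior points → Category D (6+).
Level 25 falls in the 24-25 band.
Grid: Level 24-25 × Category D = 232-264 weeks.

232-264 weeks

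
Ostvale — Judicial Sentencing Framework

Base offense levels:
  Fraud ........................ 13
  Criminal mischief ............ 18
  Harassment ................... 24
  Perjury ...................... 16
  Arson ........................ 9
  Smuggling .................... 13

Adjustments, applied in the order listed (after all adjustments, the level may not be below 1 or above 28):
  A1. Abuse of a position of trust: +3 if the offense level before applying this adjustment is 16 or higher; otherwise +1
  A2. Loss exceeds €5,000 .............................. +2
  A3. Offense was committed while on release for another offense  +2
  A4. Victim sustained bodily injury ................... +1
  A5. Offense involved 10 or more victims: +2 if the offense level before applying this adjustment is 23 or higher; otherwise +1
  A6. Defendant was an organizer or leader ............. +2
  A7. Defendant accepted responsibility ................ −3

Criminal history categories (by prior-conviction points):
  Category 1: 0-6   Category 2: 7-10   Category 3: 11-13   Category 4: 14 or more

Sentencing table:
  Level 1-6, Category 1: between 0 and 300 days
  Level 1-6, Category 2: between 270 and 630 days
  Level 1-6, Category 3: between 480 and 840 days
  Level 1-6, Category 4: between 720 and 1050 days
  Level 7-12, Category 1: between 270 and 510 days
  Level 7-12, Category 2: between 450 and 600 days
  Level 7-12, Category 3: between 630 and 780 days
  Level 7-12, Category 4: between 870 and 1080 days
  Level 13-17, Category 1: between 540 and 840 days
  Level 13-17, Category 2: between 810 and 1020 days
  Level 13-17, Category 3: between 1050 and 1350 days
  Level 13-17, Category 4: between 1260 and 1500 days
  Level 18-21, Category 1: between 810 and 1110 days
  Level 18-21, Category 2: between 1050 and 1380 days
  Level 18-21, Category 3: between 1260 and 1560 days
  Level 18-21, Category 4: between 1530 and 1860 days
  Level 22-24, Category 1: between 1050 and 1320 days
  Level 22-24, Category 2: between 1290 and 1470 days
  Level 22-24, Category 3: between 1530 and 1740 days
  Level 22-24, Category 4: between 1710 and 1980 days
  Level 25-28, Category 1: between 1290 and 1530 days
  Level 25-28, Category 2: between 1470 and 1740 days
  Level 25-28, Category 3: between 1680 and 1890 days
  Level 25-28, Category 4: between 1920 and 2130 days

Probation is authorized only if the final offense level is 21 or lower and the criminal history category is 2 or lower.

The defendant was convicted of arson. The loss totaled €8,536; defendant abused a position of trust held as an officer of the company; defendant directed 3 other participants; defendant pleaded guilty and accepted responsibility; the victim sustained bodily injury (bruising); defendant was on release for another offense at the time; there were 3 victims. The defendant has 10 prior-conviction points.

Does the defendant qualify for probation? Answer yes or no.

Base offense level for arson: 9.
A1 applies (level before this adjustment is 9 < 16, so +1): 9 + 1 = 10.
A2 applies: 10 + 2 = 12.
A3 applies: 12 + 2 = 14.
A4 applies: 14 + 1 = 15.
A6 applies: 15 + 2 = 17.
A7 applies: 17 − 3 = 14.
Final offense level: 14.
Criminal history: 10 prior points → Category 2 (7-10).
Level 14 falls in the 13-17 band.
Grid: Level 13-17 × Category 2 = 810-1020 days.
Probation check: level 14 ≤ 21 and category 2 ≤ 2 → eligible.

Yes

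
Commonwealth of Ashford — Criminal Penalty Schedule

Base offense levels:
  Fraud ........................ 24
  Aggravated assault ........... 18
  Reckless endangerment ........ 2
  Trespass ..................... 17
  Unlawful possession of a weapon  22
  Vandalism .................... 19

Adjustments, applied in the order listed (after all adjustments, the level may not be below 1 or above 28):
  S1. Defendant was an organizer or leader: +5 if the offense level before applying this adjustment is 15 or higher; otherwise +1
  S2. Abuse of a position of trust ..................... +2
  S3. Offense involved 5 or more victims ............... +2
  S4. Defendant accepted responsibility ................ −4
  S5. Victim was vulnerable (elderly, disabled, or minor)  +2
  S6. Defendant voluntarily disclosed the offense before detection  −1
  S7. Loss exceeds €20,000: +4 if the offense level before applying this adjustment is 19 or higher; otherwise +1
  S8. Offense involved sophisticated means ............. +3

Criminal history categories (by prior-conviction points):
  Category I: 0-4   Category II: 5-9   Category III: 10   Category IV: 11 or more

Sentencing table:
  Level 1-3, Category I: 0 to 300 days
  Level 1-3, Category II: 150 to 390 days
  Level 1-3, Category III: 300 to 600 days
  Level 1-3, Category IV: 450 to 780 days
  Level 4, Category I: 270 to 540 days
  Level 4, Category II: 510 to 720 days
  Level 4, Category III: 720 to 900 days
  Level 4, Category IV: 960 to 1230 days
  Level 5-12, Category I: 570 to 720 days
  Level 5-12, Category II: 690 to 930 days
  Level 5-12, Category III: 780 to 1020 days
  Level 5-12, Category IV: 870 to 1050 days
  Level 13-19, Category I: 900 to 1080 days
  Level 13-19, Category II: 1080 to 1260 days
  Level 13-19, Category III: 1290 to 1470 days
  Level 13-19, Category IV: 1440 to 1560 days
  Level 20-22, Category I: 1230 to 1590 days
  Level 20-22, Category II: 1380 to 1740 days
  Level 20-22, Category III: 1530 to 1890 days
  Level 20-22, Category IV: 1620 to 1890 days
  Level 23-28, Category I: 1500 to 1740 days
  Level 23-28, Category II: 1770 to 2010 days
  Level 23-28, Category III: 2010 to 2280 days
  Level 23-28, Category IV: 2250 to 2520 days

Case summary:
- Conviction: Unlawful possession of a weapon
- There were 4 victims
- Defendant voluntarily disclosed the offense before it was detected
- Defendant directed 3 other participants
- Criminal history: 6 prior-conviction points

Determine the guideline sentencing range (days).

1770-2010 days

Base offense level for unlawful possession of a weapon: 22.
S1 applies (level before this adjustment is 22 ≥ 15, so +5): 22 + 5 = 27.
S5 does not apply.
S6 applies: 27 − 1 = 26.
S7 does not apply.
Final offense level: 26.
Criminal history: 6 prior points → Category II (5-9).
Level 26 falls in the 23-28 band.
Grid: Level 23-28 × Category II = 1770-2010 days.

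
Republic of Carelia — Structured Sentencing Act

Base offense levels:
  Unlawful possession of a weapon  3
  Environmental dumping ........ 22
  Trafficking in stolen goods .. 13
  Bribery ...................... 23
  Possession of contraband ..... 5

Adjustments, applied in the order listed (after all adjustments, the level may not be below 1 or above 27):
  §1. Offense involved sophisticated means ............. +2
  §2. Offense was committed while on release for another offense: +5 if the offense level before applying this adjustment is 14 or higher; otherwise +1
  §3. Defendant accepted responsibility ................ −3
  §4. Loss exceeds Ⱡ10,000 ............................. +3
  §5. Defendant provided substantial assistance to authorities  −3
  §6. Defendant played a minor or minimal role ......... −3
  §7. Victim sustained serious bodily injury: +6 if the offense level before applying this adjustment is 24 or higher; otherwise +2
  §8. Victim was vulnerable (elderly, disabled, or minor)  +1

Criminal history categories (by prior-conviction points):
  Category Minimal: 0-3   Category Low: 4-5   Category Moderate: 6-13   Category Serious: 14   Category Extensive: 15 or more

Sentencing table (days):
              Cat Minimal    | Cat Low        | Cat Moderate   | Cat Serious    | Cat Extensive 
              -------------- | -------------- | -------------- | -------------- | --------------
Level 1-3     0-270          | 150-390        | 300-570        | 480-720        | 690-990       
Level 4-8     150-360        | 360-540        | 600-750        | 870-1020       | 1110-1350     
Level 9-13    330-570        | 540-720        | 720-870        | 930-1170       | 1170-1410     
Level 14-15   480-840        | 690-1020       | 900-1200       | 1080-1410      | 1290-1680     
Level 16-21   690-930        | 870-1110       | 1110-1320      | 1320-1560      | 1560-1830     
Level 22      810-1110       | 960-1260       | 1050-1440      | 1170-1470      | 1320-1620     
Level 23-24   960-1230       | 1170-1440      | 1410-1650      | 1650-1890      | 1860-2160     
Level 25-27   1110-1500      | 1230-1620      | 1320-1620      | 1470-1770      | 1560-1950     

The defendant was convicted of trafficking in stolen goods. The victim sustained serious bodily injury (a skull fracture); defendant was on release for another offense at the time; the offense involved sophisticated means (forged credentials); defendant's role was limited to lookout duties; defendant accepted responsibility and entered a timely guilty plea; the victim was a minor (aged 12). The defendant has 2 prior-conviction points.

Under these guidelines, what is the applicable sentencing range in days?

690-930 days

Base offense level for trafficking in stolen goods: 13.
§1 applies: 13 + 2 = 15.
§2 applies (level before this adjustment is 15 ≥ 14, so +5): 15 + 5 = 20.
§3 applies: 20 − 3 = 17.
§6 applies: 17 − 3 = 14.
§7 applies (level before this adjustment is 14 < 24, so +2): 14 + 2 = 16.
§8 applies: 16 + 1 = 17.
Final offense level: 17.
Criminal history: 2 prior points → Category Minimal (0-3).
Level 17 falls in the 16-21 band.
Grid: Level 16-21 × Category Minimal = 690-930 days.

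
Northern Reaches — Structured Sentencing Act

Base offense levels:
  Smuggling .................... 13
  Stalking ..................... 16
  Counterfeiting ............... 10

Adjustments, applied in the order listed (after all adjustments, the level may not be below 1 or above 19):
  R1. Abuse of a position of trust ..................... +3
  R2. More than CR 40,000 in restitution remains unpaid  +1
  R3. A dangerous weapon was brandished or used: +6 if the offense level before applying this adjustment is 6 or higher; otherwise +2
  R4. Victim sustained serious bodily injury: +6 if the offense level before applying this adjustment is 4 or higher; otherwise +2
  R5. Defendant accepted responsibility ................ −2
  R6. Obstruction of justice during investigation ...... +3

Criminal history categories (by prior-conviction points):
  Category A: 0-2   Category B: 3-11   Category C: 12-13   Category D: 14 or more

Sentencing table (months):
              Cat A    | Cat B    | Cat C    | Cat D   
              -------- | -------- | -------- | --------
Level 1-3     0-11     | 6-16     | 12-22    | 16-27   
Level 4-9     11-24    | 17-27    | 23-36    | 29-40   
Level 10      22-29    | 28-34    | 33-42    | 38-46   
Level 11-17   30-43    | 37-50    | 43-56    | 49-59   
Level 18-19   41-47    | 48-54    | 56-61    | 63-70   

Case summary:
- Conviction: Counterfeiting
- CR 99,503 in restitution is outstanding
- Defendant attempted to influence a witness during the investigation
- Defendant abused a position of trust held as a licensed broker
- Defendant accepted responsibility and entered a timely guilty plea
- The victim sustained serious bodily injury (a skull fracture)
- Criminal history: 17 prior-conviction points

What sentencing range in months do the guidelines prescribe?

63-70 months

Base offense level for counterfeiting: 10.
R1 applies: 10 + 3 = 13.
R2 applies: 13 + 1 = 14.
R4 applies (level before this adjustment is 14 ≥ 4, so +6): 14 + 6 = 20.
R5 applies: 20 − 2 = 18.
R6 applies: 18 + 3 = 21.
Level 21 exceeds the maximum of 19; capped at 19.
Final offense level: 19.
Criminal history: 17 prior points → Category D (14+).
Level 19 falls in the 18-19 band.
Grid: Level 18-19 × Category D = 63-70 months.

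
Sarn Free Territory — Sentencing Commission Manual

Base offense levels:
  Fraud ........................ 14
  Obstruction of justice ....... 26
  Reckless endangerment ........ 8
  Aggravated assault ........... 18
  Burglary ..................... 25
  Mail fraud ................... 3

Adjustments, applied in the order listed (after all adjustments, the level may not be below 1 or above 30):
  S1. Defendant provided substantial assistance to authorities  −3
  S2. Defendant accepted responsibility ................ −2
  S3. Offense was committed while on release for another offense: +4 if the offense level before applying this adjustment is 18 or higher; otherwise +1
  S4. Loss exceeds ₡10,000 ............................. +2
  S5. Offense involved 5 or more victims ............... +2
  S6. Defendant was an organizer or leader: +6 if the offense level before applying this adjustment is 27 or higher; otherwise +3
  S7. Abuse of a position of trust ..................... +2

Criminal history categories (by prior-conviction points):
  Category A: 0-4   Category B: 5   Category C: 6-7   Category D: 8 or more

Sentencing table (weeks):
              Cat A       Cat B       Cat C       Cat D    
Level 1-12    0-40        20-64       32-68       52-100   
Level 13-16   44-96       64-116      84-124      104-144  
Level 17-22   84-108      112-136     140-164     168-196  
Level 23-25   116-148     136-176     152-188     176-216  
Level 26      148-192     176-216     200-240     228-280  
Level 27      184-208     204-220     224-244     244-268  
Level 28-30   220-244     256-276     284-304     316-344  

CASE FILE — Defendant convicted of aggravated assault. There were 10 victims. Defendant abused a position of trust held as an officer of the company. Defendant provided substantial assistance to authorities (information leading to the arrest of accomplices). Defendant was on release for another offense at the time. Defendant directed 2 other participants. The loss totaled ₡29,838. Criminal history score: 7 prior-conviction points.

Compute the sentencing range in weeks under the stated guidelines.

152-188 weeks

Base offense level for aggravated assault: 18.
S1 applies: 18 − 3 = 15.
S2 does not apply.
S3 applies (level before this adjustment is 15 < 18, so +1): 15 + 1 = 16.
S4 applies: 16 + 2 = 18.
S5 applies: 18 + 2 = 20.
S6 applies (level before this adjustment is 20 < 27, so +3): 20 + 3 = 23.
S7 applies: 23 + 2 = 25.
Final offense level: 25.
Criminal history: 7 prior points → Category C (6-7).
Level 25 falls in the 23-25 band.
Grid: Level 23-25 × Category C = 152-188 weeks.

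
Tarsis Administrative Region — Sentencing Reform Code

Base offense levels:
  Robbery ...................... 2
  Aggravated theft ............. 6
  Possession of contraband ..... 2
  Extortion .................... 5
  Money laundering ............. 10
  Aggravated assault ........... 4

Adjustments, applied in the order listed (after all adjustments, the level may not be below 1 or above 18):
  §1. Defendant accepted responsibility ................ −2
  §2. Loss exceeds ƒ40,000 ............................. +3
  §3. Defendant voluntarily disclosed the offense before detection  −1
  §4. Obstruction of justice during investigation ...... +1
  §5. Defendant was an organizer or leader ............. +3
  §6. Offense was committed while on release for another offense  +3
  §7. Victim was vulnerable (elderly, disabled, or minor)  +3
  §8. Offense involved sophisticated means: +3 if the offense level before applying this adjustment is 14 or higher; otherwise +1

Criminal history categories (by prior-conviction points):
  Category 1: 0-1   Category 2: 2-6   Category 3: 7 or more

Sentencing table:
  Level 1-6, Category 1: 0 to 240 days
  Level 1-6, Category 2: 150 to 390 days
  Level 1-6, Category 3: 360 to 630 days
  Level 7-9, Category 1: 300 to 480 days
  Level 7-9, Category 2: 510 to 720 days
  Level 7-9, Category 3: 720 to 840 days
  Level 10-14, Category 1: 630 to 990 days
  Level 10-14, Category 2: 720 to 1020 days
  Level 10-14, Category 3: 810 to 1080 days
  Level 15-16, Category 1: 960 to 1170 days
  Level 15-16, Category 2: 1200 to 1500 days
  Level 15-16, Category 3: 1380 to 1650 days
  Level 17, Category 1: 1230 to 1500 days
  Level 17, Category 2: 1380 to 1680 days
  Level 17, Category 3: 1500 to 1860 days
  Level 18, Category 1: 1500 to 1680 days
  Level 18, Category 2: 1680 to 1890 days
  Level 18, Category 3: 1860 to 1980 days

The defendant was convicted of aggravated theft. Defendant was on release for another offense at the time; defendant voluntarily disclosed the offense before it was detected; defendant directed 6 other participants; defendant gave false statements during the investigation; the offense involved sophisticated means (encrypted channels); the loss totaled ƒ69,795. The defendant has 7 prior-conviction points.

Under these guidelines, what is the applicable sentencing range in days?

Base offense level for aggravated theft: 6.
§1 does not apply.
§2 applies: 6 + 3 = 9.
§3 applies: 9 − 1 = 8.
§4 applies: 8 + 1 = 9.
§5 applies: 9 + 3 = 12.
§6 applies: 12 + 3 = 15.
§7 does not apply.
§8 applies (level before this adjustment is 15 ≥ 14, so +3): 15 + 3 = 18.
Final offense level: 18.
Criminal history: 7 prior points → Category 3 (7+).
Level 18 falls in the 18 band.
Grid: Level 18 × Category 3 = 1860-1980 days.

1860-1980 days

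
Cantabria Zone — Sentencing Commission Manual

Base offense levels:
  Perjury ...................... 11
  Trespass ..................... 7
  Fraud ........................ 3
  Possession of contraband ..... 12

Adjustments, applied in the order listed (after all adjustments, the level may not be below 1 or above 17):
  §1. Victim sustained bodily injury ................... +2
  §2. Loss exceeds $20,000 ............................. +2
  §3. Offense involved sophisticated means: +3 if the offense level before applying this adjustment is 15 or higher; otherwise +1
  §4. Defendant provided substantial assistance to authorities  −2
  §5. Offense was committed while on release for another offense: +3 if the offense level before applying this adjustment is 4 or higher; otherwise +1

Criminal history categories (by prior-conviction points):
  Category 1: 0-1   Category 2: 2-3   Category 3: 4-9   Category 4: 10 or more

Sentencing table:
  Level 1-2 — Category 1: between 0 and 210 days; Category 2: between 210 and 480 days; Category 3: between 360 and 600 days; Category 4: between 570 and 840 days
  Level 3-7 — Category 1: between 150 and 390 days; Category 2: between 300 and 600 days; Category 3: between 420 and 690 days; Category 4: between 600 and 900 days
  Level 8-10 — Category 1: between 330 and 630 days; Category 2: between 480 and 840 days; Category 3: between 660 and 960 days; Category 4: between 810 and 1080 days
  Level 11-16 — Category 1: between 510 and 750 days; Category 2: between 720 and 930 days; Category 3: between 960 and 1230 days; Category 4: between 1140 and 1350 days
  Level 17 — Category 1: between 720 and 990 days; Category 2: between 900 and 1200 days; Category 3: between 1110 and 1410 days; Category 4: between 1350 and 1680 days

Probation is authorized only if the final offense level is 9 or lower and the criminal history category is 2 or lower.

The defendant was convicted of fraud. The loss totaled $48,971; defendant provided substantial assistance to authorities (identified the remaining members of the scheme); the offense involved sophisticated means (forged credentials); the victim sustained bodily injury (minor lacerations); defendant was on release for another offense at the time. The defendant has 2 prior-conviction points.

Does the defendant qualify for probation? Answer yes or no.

Yes

Base offense level for fraud: 3.
§1 applies: 3 + 2 = 5.
§2 applies: 5 + 2 = 7.
§3 applies (level before this adjustment is 7 < 15, so +1): 7 + 1 = 8.
§4 applies: 8 − 2 = 6.
§5 applies (level before this adjustment is 6 ≥ 4, so +3): 6 + 3 = 9.
Final offense level: 9.
Criminal history: 2 prior points → Category 2 (2-3).
Level 9 falls in the 8-10 band.
Grid: Level 8-10 × Category 2 = 480-840 days.
Probation check: level 9 ≤ 9 and category 2 ≤ 2 → eligible.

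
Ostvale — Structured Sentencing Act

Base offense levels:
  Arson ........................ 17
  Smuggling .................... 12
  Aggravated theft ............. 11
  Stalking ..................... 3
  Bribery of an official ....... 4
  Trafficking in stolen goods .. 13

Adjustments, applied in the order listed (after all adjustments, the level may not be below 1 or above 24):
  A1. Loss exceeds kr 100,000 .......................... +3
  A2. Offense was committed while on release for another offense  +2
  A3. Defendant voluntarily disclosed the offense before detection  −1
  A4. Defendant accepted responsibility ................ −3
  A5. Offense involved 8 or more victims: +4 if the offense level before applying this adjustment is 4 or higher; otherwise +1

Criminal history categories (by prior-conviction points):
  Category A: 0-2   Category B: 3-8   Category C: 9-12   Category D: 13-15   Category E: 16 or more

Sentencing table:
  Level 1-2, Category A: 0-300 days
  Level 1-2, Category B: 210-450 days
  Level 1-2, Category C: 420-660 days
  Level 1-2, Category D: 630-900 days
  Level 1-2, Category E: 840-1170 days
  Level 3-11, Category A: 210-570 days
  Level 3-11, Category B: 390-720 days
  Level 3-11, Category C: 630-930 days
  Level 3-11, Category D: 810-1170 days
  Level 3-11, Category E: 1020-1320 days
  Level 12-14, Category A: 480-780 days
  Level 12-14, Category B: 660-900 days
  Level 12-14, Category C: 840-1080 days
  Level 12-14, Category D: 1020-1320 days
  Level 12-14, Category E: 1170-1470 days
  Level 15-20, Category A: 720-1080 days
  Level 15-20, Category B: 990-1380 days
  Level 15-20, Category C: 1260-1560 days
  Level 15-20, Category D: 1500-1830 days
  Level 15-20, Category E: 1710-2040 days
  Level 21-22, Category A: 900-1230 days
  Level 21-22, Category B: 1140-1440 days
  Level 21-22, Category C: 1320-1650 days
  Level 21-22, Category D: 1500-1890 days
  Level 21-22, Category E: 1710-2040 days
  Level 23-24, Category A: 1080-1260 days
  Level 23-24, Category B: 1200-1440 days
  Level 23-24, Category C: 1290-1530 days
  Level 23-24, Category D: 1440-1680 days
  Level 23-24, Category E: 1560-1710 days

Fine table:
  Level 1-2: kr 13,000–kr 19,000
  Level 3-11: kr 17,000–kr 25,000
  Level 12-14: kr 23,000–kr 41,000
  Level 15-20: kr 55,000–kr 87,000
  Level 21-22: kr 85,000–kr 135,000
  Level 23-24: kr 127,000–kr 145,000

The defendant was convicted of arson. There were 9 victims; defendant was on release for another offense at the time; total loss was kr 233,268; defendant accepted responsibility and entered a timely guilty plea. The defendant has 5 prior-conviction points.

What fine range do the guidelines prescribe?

kr 127,000–kr 145,000

Base offense level for arson: 17.
A1 applies: 17 + 3 = 20.
A2 applies: 20 + 2 = 22.
A4 applies: 22 − 3 = 19.
A5 applies (level before this adjustment is 19 ≥ 4, so +4): 19 + 4 = 23.
Final offense level: 23.
Level 23 falls in the 23-24 band.
Fine table: Level 23-24 → kr 127,000–kr 145,000.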